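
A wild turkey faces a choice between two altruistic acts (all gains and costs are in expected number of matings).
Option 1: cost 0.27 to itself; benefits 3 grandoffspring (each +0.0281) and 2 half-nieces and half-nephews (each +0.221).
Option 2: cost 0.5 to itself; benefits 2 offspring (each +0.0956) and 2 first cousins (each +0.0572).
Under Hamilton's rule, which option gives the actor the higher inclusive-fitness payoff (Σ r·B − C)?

Option 1

Option 1: r to a grandoffspring = 0.25.
Option 1: r to a half-niece or half-nephew = 0.125.
Option 1: Σ r·B − C = (3·0.25·0.0281 + 2·0.125·0.221) − 0.27 = -0.193675.
Option 2: r to an offspring = 0.5.
Option 2: r to a first cousin = 0.125.
Option 2: Σ r·B − C = (2·0.5·0.0956 + 2·0.125·0.0572) − 0.5 = -0.3901.
Option 1 has the higher net inclusive-fitness payoff.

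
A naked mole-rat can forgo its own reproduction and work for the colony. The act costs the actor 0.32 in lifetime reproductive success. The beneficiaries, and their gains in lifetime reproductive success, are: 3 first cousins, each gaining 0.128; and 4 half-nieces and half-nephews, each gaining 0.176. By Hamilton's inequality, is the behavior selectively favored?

Hamilton's rule: the trait is favored when the sum of r·B over every recipient exceeds the actor's cost C.
r to a first cousin = 0.125 (first cousins share one grandparent pair — two paths of length 4: r = 2·(1/2)^4 = 1/8).
r to a half-niece or half-nephew = 0.125 (half-aunt/uncle↔niece/nephew: one path of length 3: r = (1/2)^3 = 1/8).
Summing one r·B term per recipient: 3·0.125·0.128 + 4·0.125·0.176 = 0.136.
0.136 < 0.32: the indirect benefit is less than the cost.

No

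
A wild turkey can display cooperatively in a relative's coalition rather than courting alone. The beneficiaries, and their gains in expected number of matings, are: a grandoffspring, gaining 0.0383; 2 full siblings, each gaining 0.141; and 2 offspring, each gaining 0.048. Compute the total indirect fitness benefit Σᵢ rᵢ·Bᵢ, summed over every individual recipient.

0.198575

r to a grandoffspring = 1/4 (two parent–offspring links: r = (1/2)^2 = 1/4).
r to a full sibling = 1/2 (full sibs share both parents — two paths of length 2: r = 2·(1/2)^2 = 1/2).
r to an offspring = 1/2 (one parent–offspring link: r = (1/2)^1 = 1/2).
Summing one r·B term per recipient: 1·0.25·0.0383 + 2·0.5·0.141 + 2·0.5·0.048 = 0.198575.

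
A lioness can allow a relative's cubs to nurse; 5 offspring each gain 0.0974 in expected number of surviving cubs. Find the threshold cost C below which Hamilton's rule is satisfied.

0.2435

r to an offspring = 1/2 (one parent–offspring link: r = (1/2)^1 = 1/2).
Hamilton's rule: n·r·B > C, so the trait is favored while C < n·r·B = 5·0.5·0.0974 = 0.2435.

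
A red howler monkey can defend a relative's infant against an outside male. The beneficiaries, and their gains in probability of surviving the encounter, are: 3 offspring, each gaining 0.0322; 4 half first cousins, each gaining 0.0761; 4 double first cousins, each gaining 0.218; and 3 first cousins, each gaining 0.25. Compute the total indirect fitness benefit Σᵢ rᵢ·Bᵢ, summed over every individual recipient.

r to an offspring = 0.5 (one parent–offspring link: r = (1/2)^1 = 1/2).
r to a half first cousin = 1/16 (half first cousins share one grandparent — one path of length 4: r = (1/2)^4 = 1/16).
r to a double first cousin = 1/4 (double first cousins share both grandparent pairs — four paths of length 4: r = 4·(1/2)^4 = 1/4).
r to a first cousin = 1/8 (first cousins share one grandparent pair — two paths of length 4: r = 2·(1/2)^4 = 1/8).
Summing one r·B term per recipient: 3·0.5·0.0322 + 4·0.0625·0.0761 + 4·0.25·0.218 + 3·0.125·0.25 = 0.379075.

0.379075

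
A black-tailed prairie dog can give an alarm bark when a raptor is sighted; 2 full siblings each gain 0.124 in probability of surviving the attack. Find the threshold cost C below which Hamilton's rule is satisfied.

r to a full sibling = 1/2 (full sibs share both parents — two paths of length 2: r = 2·(1/2)^2 = 1/2).
Hamilton's rule: n·r·B > C, so the trait is favored while C < n·r·B = 2·0.5·0.124 = 0.124.

0.124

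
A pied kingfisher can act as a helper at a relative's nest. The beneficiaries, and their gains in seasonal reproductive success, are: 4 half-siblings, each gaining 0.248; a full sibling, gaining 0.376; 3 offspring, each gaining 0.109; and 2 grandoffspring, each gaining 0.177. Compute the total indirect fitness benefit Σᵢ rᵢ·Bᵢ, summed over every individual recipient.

0.688

r to a half-sibling = 1/4 (half-sibs share one parent — one path of length 2: r = (1/2)^2 = 1/4).
r to a full sibling = 0.5 (full sibs share both parents — two paths of length 2: r = 2·(1/2)^2 = 1/2).
r to an offspring = 0.5 (one parent–offspring link: r = (1/2)^1 = 1/2).
r to a grandoffspring = 1/4 (two parent–offspring links: r = (1/2)^2 = 1/4).
Summing one r·B term per recipient: 4·0.25·0.248 + 1·0.5·0.376 + 3·0.5·0.109 + 2·0.25·0.177 = 0.688.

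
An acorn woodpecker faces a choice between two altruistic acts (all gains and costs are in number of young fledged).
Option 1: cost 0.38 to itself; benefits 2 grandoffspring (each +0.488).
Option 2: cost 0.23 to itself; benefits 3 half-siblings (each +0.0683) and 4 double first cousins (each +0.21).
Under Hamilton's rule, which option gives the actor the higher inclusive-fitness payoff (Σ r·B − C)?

Option 1: r to a grandoffspring = 0.25.
Option 1: Σ r·B − C = (2·0.25·0.488) − 0.38 = -0.136.
Option 2: r to a half-sibling = 0.25.
Option 2: r to a double first cousin = 0.25.
Option 2: Σ r·B − C = (3·0.25·0.0683 + 4·0.25·0.21) − 0.23 = 0.031225.
Option 2 has the higher net inclusive-fitness payoff.

Option 2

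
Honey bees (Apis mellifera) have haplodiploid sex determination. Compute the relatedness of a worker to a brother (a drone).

Her haploid brother carries none of their father's genes and a random half of their mother's genome; that half matches the maternal half of her own genome with probability 1/2: r = 1/2 · 1/2 = 1/4.

0.25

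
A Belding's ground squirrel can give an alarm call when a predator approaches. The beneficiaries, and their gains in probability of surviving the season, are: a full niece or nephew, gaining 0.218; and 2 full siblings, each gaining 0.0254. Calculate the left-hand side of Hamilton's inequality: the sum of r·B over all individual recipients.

r to a full niece or nephew = 1/4 (full aunt/uncle↔niece/nephew: two paths of length 3 through the shared grandparent pair: r = 2·(1/2)^3 = 1/4).
r to a full sibling = 1/2 (full sibs share both parents — two paths of length 2: r = 2·(1/2)^2 = 1/2).
Summing one r·B term per recipient: 1·0.25·0.218 + 2·0.5·0.0254 = 0.0799.

0.0799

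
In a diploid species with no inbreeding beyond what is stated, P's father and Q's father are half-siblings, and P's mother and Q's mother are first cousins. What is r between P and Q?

0.09375

With two independent routes of shared ancestry, r is the sum of the two contributions.
P and Q are related in two ways: half first cousins through their fathers (r = 1/16) and second cousins through their mothers (r = 1/32).
r = 1/16 + 1/32 = 0.09375.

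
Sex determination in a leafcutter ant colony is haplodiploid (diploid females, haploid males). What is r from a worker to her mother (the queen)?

0.5

One meiotic link between diploid queen and diploid daughter: r = 1/2.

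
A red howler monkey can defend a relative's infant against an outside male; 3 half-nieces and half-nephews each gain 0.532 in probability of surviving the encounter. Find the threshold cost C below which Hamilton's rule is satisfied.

r to a half-niece or half-nephew = 0.125 (half-aunt/uncle↔niece/nephew: one path of length 3: r = (1/2)^3 = 1/8).
Hamilton's rule: n·r·B > C, so the trait is favored while C < n·r·B = 3·0.125·0.532 = 0.1995.

0.1995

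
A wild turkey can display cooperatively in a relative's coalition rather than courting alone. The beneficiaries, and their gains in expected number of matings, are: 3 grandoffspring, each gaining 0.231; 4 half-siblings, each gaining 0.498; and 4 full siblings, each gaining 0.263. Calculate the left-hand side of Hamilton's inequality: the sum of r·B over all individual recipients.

r to a grandoffspring = 1/4 (two parent–offspring links: r = (1/2)^2 = 1/4).
r to a half-sibling = 0.25 (half-sibs share one parent — one path of length 2: r = (1/2)^2 = 1/4).
r to a full sibling = 1/2 (full sibs share both parents — two paths of length 2: r = 2·(1/2)^2 = 1/2).
Summing one r·B term per recipient: 3·0.25·0.231 + 4·0.25·0.498 + 4·0.5·0.263 = 1.19725.

1.19725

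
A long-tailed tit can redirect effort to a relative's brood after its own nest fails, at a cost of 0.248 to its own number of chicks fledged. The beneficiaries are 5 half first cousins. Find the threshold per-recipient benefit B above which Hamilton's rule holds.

0.7936

r to a half first cousin = 1/16 (half first cousins share one grandparent — one path of length 4: r = (1/2)^4 = 1/16).
Hamilton's rule with n recipients of equal r: n·r·B > C, so B > C/(n·r) = 0.248/(5·0.0625) = 0.7936.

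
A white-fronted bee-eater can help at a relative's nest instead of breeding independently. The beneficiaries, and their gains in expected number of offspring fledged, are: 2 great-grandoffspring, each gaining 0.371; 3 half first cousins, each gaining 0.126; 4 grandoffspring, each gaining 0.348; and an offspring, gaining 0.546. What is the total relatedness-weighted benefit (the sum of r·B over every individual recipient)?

0.737375

r to a great-grandoffspring = 1/8 (three parent–offspring links: r = (1/2)^3 = 1/8).
r to a half first cousin = 0.0625 (half first cousins share one grandparent — one path of length 4: r = (1/2)^4 = 1/16).
r to a grandoffspring = 0.25 (two parent–offspring links: r = (1/2)^2 = 1/4).
r to an offspring = 0.5 (one parent–offspring link: r = (1/2)^1 = 1/2).
Summing one r·B term per recipient: 2·0.125·0.371 + 3·0.0625·0.126 + 4·0.25·0.348 + 1·0.5·0.546 = 0.737375.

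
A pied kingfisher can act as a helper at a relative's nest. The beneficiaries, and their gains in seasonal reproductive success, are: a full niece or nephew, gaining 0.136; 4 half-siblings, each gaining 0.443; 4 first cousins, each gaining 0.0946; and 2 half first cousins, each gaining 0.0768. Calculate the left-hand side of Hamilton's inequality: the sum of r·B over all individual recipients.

r to a full niece or nephew = 0.25 (full aunt/uncle↔niece/nephew: two paths of length 3 through the shared grandparent pair: r = 2·(1/2)^3 = 1/4).
r to a half-sibling = 1/4 (half-sibs share one parent — one path of length 2: r = (1/2)^2 = 1/4).
r to a first cousin = 0.125 (first cousins share one grandparent pair — two paths of length 4: r = 2·(1/2)^4 = 1/8).
r to a half first cousin = 1/16 (half first cousins share one grandparent — one path of length 4: r = (1/2)^4 = 1/16).
Summing one r·B term per recipient: 1·0.25·0.136 + 4·0.25·0.443 + 4·0.125·0.0946 + 2·0.0625·0.0768 = 0.5339.

0.5339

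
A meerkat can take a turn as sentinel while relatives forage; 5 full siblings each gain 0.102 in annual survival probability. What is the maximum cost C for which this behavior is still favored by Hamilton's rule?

r to a full sibling = 1/2 (full sibs share both parents — two paths of length 2: r = 2·(1/2)^2 = 1/2).
Hamilton's rule: n·r·B > C, so the trait is favored while C < n·r·B = 5·0.5·0.102 = 0.255.

0.255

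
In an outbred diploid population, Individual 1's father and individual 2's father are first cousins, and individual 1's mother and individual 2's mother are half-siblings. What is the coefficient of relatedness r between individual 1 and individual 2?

0.09375

With two independent routes of shared ancestry, r is the sum of the two contributions.
Individual 1 and individual 2 are related in two ways: second cousins through their fathers (r = 1/32) and half first cousins through their mothers (r = 1/16).
r = 1/32 + 1/16 = 3/32 = 0.09375.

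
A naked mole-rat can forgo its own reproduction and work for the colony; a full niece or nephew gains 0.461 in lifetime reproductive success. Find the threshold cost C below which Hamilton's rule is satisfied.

r to a full niece or nephew = 1/4 (full aunt/uncle↔niece/nephew: two paths of length 3 through the shared grandparent pair: r = 2·(1/2)^3 = 1/4).
Hamilton's rule: n·r·B > C, so the trait is favored while C < n·r·B = 1·0.25·0.461 = 0.11525.

0.11525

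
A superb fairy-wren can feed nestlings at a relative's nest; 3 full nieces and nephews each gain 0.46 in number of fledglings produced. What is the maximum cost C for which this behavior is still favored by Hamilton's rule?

0.345

r to a full niece or nephew = 0.25 (full aunt/uncle↔niece/nephew: two paths of length 3 through the shared grandparent pair: r = 2·(1/2)^3 = 1/4).
Hamilton's rule: n·r·B > C, so the trait is favored while C < n·r·B = 3·0.25·0.46 = 0.345.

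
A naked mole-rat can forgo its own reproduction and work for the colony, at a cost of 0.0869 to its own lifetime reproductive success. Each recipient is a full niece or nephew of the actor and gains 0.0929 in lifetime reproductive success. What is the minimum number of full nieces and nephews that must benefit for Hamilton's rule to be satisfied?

4

r to a full niece or nephew = 0.25 (full aunt/uncle↔niece/nephew: two paths of length 3 through the shared grandparent pair: r = 2·(1/2)^3 = 1/4).
Hamilton's rule: n·r·B > C  ⇒  n > C/(r·B) = 0.0869/(0.25·0.0929) = 3.742.
The smallest integer exceeding 3.742 is 4.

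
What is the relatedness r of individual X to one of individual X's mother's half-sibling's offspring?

0.0625

Each parent–offspring link contributes a factor of 1/2, and independent paths through distinct common ancestors add.
Half first cousins share one grandparent — one path of length 4: r = (1/2)^4 = 1/16.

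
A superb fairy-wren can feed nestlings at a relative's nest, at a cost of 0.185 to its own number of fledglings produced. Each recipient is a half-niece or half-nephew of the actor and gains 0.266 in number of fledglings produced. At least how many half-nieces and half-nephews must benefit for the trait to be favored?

6

r to a half-niece or half-nephew = 0.125 (half-aunt/uncle↔niece/nephew: one path of length 3: r = (1/2)^3 = 1/8).
Hamilton's rule: n·r·B > C  ⇒  n > C/(r·B) = 0.185/(0.125·0.266) = 5.564.
The smallest integer exceeding 5.564 is 6.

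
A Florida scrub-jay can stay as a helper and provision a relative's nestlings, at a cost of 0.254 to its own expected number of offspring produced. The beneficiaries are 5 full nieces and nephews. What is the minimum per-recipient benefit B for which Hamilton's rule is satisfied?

r to a full niece or nephew = 0.25 (full aunt/uncle↔niece/nephew: two paths of length 3 through the shared grandparent pair: r = 2·(1/2)^3 = 1/4).
Hamilton's rule with n recipients of equal r: n·r·B > C, so B > C/(n·r) = 0.254/(5·0.25) = 0.2032.

0.2032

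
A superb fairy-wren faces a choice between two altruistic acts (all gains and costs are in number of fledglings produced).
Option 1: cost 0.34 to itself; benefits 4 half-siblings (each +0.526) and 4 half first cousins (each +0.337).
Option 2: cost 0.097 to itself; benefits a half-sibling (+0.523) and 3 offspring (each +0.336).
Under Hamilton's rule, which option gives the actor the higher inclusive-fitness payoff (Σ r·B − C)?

Option 1: r to a half-sibling = 0.25.
Option 1: r to a half first cousin = 0.0625.
Option 1: Σ r·B − C = (4·0.25·0.526 + 4·0.0625·0.337) − 0.34 = 0.27025.
Option 2: r to a half-sibling = 0.25.
Option 2: r to an offspring = 0.5.
Option 2: Σ r·B − C = (1·0.25·0.523 + 3·0.5·0.336) − 0.097 = 0.53775.
Option 2 has the higher net inclusive-fitness payoff.

Option 2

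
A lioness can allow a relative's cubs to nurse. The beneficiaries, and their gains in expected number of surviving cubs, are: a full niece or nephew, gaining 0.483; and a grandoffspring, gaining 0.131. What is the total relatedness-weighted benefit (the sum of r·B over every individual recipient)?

r to a full niece or nephew = 1/4 (full aunt/uncle↔niece/nephew: two paths of length 3 through the shared grandparent pair: r = 2·(1/2)^3 = 1/4).
r to a grandoffspring = 1/4 (two parent–offspring links: r = (1/2)^2 = 1/4).
Summing one r·B term per recipient: 1·0.25·0.483 + 1·0.25·0.131 = 0.1535.

0.1535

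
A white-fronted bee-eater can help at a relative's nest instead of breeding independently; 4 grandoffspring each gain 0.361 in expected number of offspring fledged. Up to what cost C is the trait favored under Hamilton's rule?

0.361

r to a grandoffspring = 0.25 (two parent–offspring links: r = (1/2)^2 = 1/4).
Hamilton's rule: n·r·B > C, so the trait is favored while C < n·r·B = 4·0.25·0.361 = 0.361.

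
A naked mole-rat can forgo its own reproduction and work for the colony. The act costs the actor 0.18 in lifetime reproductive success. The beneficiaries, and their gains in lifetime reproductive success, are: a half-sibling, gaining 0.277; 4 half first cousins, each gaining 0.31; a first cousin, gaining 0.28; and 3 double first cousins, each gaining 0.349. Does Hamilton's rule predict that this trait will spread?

Hamilton's rule: the trait is favored when the sum of r·B over every recipient exceeds the actor's cost C.
r to a half-sibling = 1/4 (half-sibs share one parent — one path of length 2: r = (1/2)^2 = 1/4).
r to a half first cousin = 0.0625 (half first cousins share one grandparent — one path of length 4: r = (1/2)^4 = 1/16).
r to a first cousin = 0.125 (first cousins share one grandparent pair — two paths of length 4: r = 2·(1/2)^4 = 1/8).
r to a double first cousin = 1/4 (double first cousins share both grandparent pairs — four paths of length 4: r = 4·(1/2)^4 = 1/4).
Summing one r·B term per recipient: 1·0.25·0.277 + 4·0.0625·0.31 + 1·0.125·0.28 + 3·0.25·0.349 = 0.4435.
0.4435 > 0.18: the indirect benefit exceeds the cost.

Yes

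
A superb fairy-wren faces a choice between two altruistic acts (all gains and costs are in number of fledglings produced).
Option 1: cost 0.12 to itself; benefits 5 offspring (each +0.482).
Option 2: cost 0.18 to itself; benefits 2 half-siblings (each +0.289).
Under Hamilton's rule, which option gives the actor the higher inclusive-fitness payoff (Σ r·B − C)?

Option 1

Option 1: r to an offspring = 0.5.
Option 1: Σ r·B − C = (5·0.5·0.482) − 0.12 = 1.085.
Option 2: r to a half-sibling = 0.25.
Option 2: Σ r·B − C = (2·0.25·0.289) − 0.18 = -0.0355.
Option 1 has the higher net inclusive-fitness payoff.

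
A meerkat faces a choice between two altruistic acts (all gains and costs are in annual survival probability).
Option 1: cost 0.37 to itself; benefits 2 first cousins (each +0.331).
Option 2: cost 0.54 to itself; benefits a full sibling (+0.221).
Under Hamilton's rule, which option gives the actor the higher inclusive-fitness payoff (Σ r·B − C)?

Option 1

Option 1: r to a first cousin = 0.125.
Option 1: Σ r·B − C = (2·0.125·0.331) − 0.37 = -0.28725.
Option 2: r to a full sibling = 0.5.
Option 2: Σ r·B − C = (1·0.5·0.221) − 0.54 = -0.4295.
Option 1 has the higher net inclusive-fitness payoff.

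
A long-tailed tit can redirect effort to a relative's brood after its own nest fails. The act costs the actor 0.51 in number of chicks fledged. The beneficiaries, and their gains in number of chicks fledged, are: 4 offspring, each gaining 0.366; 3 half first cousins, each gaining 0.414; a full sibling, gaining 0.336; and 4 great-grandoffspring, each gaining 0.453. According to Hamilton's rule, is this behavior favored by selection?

Hamilton's rule: the trait is favored when the sum of r·B over every recipient exceeds the actor's cost C.
r to an offspring = 0.5 (one parent–offspring link: r = (1/2)^1 = 1/2).
r to a half first cousin = 0.0625 (half first cousins share one grandparent — one path of length 4: r = (1/2)^4 = 1/16).
r to a full sibling = 0.5 (full sibs share both parents — two paths of length 2: r = 2·(1/2)^2 = 1/2).
r to a great-grandoffspring = 0.125 (three parent–offspring links: r = (1/2)^3 = 1/8).
Summing one r·B term per recipient: 4·0.5·0.366 + 3·0.0625·0.414 + 1·0.5·0.336 + 4·0.125·0.453 = 1.204125.
1.204125 > 0.51: the indirect benefit exceeds the cost.

Yes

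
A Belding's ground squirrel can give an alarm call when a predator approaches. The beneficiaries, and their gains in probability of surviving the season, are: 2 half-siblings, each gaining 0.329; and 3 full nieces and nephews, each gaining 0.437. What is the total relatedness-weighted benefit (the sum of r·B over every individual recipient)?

r to a half-sibling = 1/4 (half-sibs share one parent — one path of length 2: r = (1/2)^2 = 1/4).
r to a full niece or nephew = 0.25 (full aunt/uncle↔niece/nephew: two paths of length 3 through the shared grandparent pair: r = 2·(1/2)^3 = 1/4).
Summing one r·B term per recipient: 2·0.25·0.329 + 3·0.25·0.437 = 0.49225.

0.49225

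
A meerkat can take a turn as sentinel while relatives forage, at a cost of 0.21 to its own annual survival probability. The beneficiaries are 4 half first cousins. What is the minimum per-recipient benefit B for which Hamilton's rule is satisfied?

0.84

r to a half first cousin = 0.0625 (half first cousins share one grandparent — one path of length 4: r = (1/2)^4 = 1/16).
Hamilton's rule with n recipients of equal r: n·r·B > C, so B > C/(n·r) = 0.21/(4·0.0625) = 0.84.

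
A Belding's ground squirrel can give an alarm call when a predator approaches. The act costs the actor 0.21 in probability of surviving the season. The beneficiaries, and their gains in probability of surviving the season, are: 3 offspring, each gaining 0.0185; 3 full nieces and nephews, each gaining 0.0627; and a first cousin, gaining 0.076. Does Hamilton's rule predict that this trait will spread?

Hamilton's rule: the trait is favored when the sum of r·B over every recipient exceeds the actor's cost C.
r to an offspring = 0.5 (one parent–offspring link: r = (1/2)^1 = 1/2).
r to a full niece or nephew = 1/4 (full aunt/uncle↔niece/nephew: two paths of length 3 through the shared grandparent pair: r = 2·(1/2)^3 = 1/4).
r to a first cousin = 0.125 (first cousins share one grandparent pair — two paths of length 4: r = 2·(1/2)^4 = 1/8).
Summing one r·B term per recipient: 3·0.5·0.0185 + 3·0.25·0.0627 + 1·0.125·0.076 = 0.084275.
0.084275 < 0.21: the indirect benefit is less than the cost.

No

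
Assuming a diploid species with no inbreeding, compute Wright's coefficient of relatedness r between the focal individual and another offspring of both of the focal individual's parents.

0.5

Each parent–offspring link contributes a factor of 1/2, and independent paths through distinct common ancestors add.
Full sibs share both parents — two paths of length 2: r = 2·(1/2)^2 = 1/2.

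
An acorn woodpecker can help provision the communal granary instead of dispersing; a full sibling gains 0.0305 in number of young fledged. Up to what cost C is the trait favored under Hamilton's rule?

r to a full sibling = 0.5 (full sibs share both parents — two paths of length 2: r = 2·(1/2)^2 = 1/2).
Hamilton's rule: n·r·B > C, so the trait is favored while C < n·r·B = 1·0.5·0.0305 = 0.01525.

0.01525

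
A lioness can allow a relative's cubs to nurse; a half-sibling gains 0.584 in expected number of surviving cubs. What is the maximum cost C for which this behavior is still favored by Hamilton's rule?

0.146

r to a half-sibling = 0.25 (half-sibs share one parent — one path of length 2: r = (1/2)^2 = 1/4).
Hamilton's rule: n·r·B > C, so the trait is favored while C < n·r·B = 1·0.25·0.584 = 0.146.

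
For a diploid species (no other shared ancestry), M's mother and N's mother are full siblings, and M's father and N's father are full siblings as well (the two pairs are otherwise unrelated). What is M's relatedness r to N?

With two independent routes of shared ancestry, r is the sum of the two contributions.
M and N are related in two ways: first cousins through their mothers (r = 1/8) and first cousins through their fathers (r = 1/8) — i.e. double first cousins.
r = 1/8 + 1/8 = 0.25.

0.25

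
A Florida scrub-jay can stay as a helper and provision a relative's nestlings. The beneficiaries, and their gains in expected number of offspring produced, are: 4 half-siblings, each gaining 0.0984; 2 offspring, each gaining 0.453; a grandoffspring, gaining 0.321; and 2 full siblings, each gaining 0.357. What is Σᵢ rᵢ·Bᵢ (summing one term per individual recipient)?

0.98865

r to a half-sibling = 0.25 (half-sibs share one parent — one path of length 2: r = (1/2)^2 = 1/4).
r to an offspring = 0.5 (one parent–offspring link: r = (1/2)^1 = 1/2).
r to a grandoffspring = 0.25 (two parent–offspring links: r = (1/2)^2 = 1/4).
r to a full sibling = 0.5 (full sibs share both parents — two paths of length 2: r = 2·(1/2)^2 = 1/2).
Summing one r·B term per recipient: 4·0.25·0.0984 + 2·0.5·0.453 + 1·0.25·0.321 + 2·0.5·0.357 = 0.98865.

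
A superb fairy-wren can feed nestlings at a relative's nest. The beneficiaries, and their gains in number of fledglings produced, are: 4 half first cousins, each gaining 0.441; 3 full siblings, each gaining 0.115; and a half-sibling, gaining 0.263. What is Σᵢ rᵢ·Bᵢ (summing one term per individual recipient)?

0.3485

r to a half first cousin = 1/16 (half first cousins share one grandparent — one path of length 4: r = (1/2)^4 = 1/16).
r to a full sibling = 1/2 (full sibs share both parents — two paths of length 2: r = 2·(1/2)^2 = 1/2).
r to a half-sibling = 0.25 (half-sibs share one parent — one path of length 2: r = (1/2)^2 = 1/4).
Summing one r·B term per recipient: 4·0.0625·0.441 + 3·0.5·0.115 + 1·0.25·0.263 = 0.3485.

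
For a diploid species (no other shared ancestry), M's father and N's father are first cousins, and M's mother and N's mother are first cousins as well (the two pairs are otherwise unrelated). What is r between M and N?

0.0625

Relatedness sums over independent paths through distinct common ancestors.
M and N are related in two ways: second cousins through their fathers (r = 1/32) and second cousins through their mothers (r = 1/32).
r = 1/32 + 1/32 = 1/16 = 0.0625.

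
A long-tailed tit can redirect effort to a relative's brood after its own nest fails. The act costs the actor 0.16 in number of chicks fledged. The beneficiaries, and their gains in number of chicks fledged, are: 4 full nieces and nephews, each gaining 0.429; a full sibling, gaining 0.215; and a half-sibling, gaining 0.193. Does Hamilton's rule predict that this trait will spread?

Hamilton's rule: the trait is favored when the sum of r·B over every recipient exceeds the actor's cost C.
r to a full niece or nephew = 1/4 (full aunt/uncle↔niece/nephew: two paths of length 3 through the shared grandparent pair: r = 2·(1/2)^3 = 1/4).
r to a full sibling = 0.5 (full sibs share both parents — two paths of length 2: r = 2·(1/2)^2 = 1/2).
r to a half-sibling = 0.25 (half-sibs share one parent — one path of length 2: r = (1/2)^2 = 1/4).
Summing one r·B term per recipient: 4·0.25·0.429 + 1·0.5·0.215 + 1·0.25·0.193 = 0.58475.
0.58475 > 0.16: the indirect benefit exceeds the cost.

Yes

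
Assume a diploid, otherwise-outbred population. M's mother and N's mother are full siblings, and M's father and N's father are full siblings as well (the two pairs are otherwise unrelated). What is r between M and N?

Independent pedigree routes through distinct common ancestors add.
M and N are related in two ways: first cousins through their mothers (r = 1/8) and first cousins through their fathers (r = 1/8) — i.e. double first cousins.
r = 1/8 + 1/8 = 0.25.

0.25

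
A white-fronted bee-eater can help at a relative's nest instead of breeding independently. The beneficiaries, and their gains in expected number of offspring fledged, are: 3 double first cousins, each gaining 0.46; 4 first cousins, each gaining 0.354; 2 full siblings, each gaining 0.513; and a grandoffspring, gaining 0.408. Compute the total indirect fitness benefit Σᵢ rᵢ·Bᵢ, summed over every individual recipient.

r to a double first cousin = 0.25 (double first cousins share both grandparent pairs — four paths of length 4: r = 4·(1/2)^4 = 1/4).
r to a first cousin = 0.125 (first cousins share one grandparent pair — two paths of length 4: r = 2·(1/2)^4 = 1/8).
r to a full sibling = 0.5 (full sibs share both parents — two paths of length 2: r = 2·(1/2)^2 = 1/2).
r to a grandoffspring = 1/4 (two parent–offspring links: r = (1/2)^2 = 1/4).
Summing one r·B term per recipient: 3·0.25·0.46 + 4·0.125·0.354 + 2·0.5·0.513 + 1·0.25·0.408 = 1.137.

1.137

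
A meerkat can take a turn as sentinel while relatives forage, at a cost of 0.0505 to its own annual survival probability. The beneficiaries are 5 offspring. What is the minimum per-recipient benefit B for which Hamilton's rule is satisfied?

r to an offspring = 1/2 (one parent–offspring link: r = (1/2)^1 = 1/2).
Hamilton's rule with n recipients of equal r: n·r·B > C, so B > C/(n·r) = 0.0505/(5·0.5) = 0.0202.

0.0202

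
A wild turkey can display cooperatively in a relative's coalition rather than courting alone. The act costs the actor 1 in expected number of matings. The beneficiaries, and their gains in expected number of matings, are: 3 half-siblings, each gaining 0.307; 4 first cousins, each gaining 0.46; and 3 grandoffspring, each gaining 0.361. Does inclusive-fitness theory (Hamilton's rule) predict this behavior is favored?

Hamilton's rule: the trait is favored when the sum of r·B over every recipient exceeds the actor's cost C.
r to a half-sibling = 1/4 (half-sibs share one parent — one path of length 2: r = (1/2)^2 = 1/4).
r to a first cousin = 0.125 (first cousins share one grandparent pair — two paths of length 4: r = 2·(1/2)^4 = 1/8).
r to a grandoffspring = 1/4 (two parent–offspring links: r = (1/2)^2 = 1/4).
Summing one r·B term per recipient: 3·0.25·0.307 + 4·0.125·0.46 + 3·0.25·0.361 = 0.731.
0.731 < 1: the indirect benefit is less than the cost.

No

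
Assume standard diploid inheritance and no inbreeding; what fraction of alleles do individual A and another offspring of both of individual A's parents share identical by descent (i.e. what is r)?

Each parent–offspring link contributes a factor of 1/2, and independent paths through distinct common ancestors add.
Full sibs share both parents — two paths of length 2: r = 2·(1/2)^2 = 1/2.

0.5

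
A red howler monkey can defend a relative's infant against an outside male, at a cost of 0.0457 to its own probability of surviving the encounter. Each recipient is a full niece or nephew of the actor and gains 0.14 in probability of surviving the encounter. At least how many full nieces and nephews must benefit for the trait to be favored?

r to a full niece or nephew = 1/4 (full aunt/uncle↔niece/nephew: two paths of length 3 through the shared grandparent pair: r = 2·(1/2)^3 = 1/4).
Hamilton's rule: n·r·B > C  ⇒  n > C/(r·B) = 0.0457/(0.25·0.14) = 1.306.
The smallest integer exceeding 1.306 is 2.

2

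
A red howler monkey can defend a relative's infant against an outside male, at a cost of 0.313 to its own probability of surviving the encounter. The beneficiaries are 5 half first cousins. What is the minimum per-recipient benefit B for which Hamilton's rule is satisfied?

r to a half first cousin = 0.0625 (half first cousins share one grandparent — one path of length 4: r = (1/2)^4 = 1/16).
Hamilton's rule with n recipients of equal r: n·r·B > C, so B > C/(n·r) = 0.313/(5·0.0625) = 1.0016.

1.0016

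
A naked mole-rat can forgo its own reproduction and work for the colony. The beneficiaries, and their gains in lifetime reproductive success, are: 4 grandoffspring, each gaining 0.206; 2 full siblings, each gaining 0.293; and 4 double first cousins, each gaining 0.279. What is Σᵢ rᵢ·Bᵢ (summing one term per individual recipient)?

0.778

r to a grandoffspring = 1/4 (two parent–offspring links: r = (1/2)^2 = 1/4).
r to a full sibling = 0.5 (full sibs share both parents — two paths of length 2: r = 2·(1/2)^2 = 1/2).
r to a double first cousin = 1/4 (double first cousins share both grandparent pairs — four paths of length 4: r = 4·(1/2)^4 = 1/4).
Summing one r·B term per recipient: 4·0.25·0.206 + 2·0.5·0.293 + 4·0.25·0.279 = 0.778.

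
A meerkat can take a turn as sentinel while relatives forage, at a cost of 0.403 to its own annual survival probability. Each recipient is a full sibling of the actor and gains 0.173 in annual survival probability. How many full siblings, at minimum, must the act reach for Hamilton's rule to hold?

r to a full sibling = 1/2 (full sibs share both parents — two paths of length 2: r = 2·(1/2)^2 = 1/2).
Hamilton's rule: n·r·B > C  ⇒  n > C/(r·B) = 0.403/(0.5·0.173) = 4.659.
The smallest integer exceeding 4.659 is 5.

5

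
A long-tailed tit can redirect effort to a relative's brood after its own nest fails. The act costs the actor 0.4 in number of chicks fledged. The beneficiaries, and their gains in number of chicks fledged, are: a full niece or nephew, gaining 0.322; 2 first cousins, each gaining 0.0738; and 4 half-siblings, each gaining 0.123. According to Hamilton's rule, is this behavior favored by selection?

Hamilton's rule: the trait is favored when the sum of r·B over every recipient exceeds the actor's cost C.
r to a full niece or nephew = 1/4 (full aunt/uncle↔niece/nephew: two paths of length 3 through the shared grandparent pair: r = 2·(1/2)^3 = 1/4).
r to a first cousin = 0.125 (first cousins share one grandparent pair — two paths of length 4: r = 2·(1/2)^4 = 1/8).
r to a half-sibling = 1/4 (half-sibs share one parent — one path of length 2: r = (1/2)^2 = 1/4).
Summing one r·B term per recipient: 1·0.25·0.322 + 2·0.125·0.0738 + 4·0.25·0.123 = 0.22195.
0.22195 < 0.4: the indirect benefit is less than the cost.

No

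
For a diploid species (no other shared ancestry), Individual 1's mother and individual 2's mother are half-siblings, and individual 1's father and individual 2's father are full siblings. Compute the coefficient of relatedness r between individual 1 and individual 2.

0.1875

Wright's path rule: contributions from independent ancestry routes add.
Individual 1 and individual 2 are related in two ways: half first cousins through their mothers (r = 1/16) and first cousins through their fathers (r = 1/8).
r = 1/16 + 1/8 = 3/16 = 0.1875.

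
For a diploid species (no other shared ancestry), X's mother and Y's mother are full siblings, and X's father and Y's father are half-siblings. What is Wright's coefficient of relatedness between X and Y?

0.1875

Independent pedigree routes through distinct common ancestors add.
X and Y are related in two ways: first cousins through their mothers (r = 1/8) and half first cousins through their fathers (r = 1/16).
r = 1/8 + 1/16 = 3/16 = 0.1875.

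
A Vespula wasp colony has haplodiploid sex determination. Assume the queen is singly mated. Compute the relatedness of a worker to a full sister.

Haplodiploid full sisters inherit their father's entire haploid genome identically (contributing 1/2) and on average half of their mother's contribution (1/2 · 1/2 = 1/4); r = 1/2 + 1/4 = 3/4.

0.75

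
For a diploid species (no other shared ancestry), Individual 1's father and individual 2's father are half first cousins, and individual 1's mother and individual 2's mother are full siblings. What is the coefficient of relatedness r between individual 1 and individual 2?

Independent pedigree routes through distinct common ancestors add.
Individual 1 and individual 2 are related in two ways: half second cousins through their fathers (r = 1/64) and first cousins through their mothers (r = 1/8).
r = 1/64 + 1/8 = 9/64 = 0.140625.

0.140625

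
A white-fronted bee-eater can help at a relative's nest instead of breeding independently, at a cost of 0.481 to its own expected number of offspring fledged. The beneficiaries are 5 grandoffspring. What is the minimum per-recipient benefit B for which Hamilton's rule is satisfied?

0.3848

r to a grandoffspring = 1/4 (two parent–offspring links: r = (1/2)^2 = 1/4).
Hamilton's rule with n recipients of equal r: n·r·B > C, so B > C/(n·r) = 0.481/(5·0.25) = 0.3848.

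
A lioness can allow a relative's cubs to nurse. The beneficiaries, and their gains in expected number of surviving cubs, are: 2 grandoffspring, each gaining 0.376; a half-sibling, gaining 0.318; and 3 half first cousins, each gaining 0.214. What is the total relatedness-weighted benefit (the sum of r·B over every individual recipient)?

r to a grandoffspring = 1/4 (two parent–offspring links: r = (1/2)^2 = 1/4).
r to a half-sibling = 1/4 (half-sibs share one parent — one path of length 2: r = (1/2)^2 = 1/4).
r to a half first cousin = 0.0625 (half first cousins share one grandparent — one path of length 4: r = (1/2)^4 = 1/16).
Summing one r·B term per recipient: 2·0.25·0.376 + 1·0.25·0.318 + 3·0.0625·0.214 = 0.307625.

0.307625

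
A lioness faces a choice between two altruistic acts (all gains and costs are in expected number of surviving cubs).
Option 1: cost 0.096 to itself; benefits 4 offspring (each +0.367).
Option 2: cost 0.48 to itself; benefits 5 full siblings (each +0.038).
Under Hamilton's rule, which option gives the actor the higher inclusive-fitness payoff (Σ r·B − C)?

Option 1

Option 1: r to an offspring = 0.5.
Option 1: Σ r·B − C = (4·0.5·0.367) − 0.096 = 0.638.
Option 2: r to a full sibling = 0.5.
Option 2: Σ r·B − C = (5·0.5·0.038) − 0.48 = -0.385.
Option 1 has the higher net inclusive-fitness payoff.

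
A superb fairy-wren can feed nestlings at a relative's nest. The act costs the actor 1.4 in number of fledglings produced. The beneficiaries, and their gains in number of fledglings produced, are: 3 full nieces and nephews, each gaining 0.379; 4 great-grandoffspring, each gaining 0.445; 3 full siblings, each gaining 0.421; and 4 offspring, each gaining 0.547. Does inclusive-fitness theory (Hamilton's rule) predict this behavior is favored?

Yes

Hamilton's rule: the trait is favored when the sum of r·B over every recipient exceeds the actor's cost C.
r to a full niece or nephew = 0.25 (full aunt/uncle↔niece/nephew: two paths of length 3 through the shared grandparent pair: r = 2·(1/2)^3 = 1/4).
r to a great-grandoffspring = 0.125 (three parent–offspring links: r = (1/2)^3 = 1/8).
r to a full sibling = 1/2 (full sibs share both parents — two paths of length 2: r = 2·(1/2)^2 = 1/2).
r to an offspring = 1/2 (one parent–offspring link: r = (1/2)^1 = 1/2).
Summing one r·B term per recipient: 3·0.25·0.379 + 4·0.125·0.445 + 3·0.5·0.421 + 4·0.5·0.547 = 2.23225.
2.23225 > 1.4: the indirect benefit exceeds the cost.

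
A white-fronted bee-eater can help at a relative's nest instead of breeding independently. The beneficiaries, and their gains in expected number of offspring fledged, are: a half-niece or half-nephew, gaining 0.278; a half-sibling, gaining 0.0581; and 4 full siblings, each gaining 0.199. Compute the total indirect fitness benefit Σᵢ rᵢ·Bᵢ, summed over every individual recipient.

0.447275

r to a half-niece or half-nephew = 0.125 (half-aunt/uncle↔niece/nephew: one path of length 3: r = (1/2)^3 = 1/8).
r to a half-sibling = 1/4 (half-sibs share one parent — one path of length 2: r = (1/2)^2 = 1/4).
r to a full sibling = 0.5 (full sibs share both parents — two paths of length 2: r = 2·(1/2)^2 = 1/2).
Summing one r·B term per recipient: 1·0.125·0.278 + 1·0.25·0.0581 + 4·0.5·0.199 = 0.447275.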